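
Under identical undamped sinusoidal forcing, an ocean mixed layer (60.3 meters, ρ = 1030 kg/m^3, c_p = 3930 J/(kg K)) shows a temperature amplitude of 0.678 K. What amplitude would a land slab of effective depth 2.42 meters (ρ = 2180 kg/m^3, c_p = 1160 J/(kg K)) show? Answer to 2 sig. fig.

C_ocean = 2.44×10^8 J/(m²·K); C_land = 6.12×10^6 J/(m²·K).
A ∝ 1/C ⇒ A_land = A_ocean × C_ocean/C_land = 0.678 × 39.9 = 27.0 K.

27 K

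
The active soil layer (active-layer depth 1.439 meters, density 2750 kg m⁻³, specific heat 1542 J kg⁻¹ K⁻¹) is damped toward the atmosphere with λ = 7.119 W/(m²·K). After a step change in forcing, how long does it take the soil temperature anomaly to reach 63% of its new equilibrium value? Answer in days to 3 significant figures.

9.86 days

Areal heat capacity C = ρ c_p D = 2750 × 1542 × 1.439 = 6.10×10^6 J/(m²·K).
τ = C / λ = 6.10×10^6 / 7.119 = 8.57×10^5 s.
Fraction reached: 1 − e^(−t/τ) = 0.63 ⇒ t = −τ ln(1 − 0.63) = τ × 0.994.
t = 8.52×10^5 s = 9.86 days.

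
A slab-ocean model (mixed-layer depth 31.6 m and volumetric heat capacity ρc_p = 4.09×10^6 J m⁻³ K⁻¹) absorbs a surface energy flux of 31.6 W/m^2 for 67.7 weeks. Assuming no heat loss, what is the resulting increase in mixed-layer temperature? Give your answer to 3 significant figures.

Areal heat capacity C = ρc_p × D = 4.09×10^6 × 31.6 = 1.29×10^8 J/(m²·K).
Net heat input Q = F Δt = 31.6 × (67.7 weeks × 6.048×10^5 s/week) = 1.29×10^9 J/m².
ΔT = Q / C = 1.29×10^9 / 1.29×10^8 = 10.0 K.

10.0 K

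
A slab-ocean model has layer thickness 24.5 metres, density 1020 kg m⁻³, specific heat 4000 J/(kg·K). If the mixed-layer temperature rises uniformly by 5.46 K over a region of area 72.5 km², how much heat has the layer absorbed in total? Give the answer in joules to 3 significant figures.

3.96×10^16 J

Areal heat capacity C = ρ c_p D = 1020 × 4000 × 24.5 = 1.00×10^8 J/(m^2 K).
Heat per unit area: q = C ΔT = 1.00×10^8 × 5.46 = 5.46×10^8 J/m².
Total heat: Q = q × A = 5.46×10^8 × (72.5 × 10⁶ m²) = 3.96×10^16 J.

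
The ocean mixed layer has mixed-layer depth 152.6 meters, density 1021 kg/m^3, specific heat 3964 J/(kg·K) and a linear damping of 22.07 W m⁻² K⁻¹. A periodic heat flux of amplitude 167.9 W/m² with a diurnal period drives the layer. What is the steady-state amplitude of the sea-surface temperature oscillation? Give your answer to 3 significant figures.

Areal heat capacity C = ρ c_p D = 1021 × 3964 × 152.6 = 6.18×10^8 J/(m²·K).
Angular frequency ω = 2π / T = 2π / 86400 s = 7.27×10^-5 s⁻¹.
√((Cω)² + λ²) = √((44900)² + 22.07²) = 44900 W/(m²·K).
Amplitude A = F₀ / √((Cω)²+λ²) = 167.9 / 44900 = 0.00374 K.

0.00374 K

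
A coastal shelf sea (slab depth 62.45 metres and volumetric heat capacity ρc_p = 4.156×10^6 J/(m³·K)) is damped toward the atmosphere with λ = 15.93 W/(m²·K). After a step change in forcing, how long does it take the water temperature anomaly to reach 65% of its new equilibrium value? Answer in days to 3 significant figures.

Areal heat capacity C = ρc_p × D = 4.156×10^6 × 62.45 = 2.60×10^8 J/(m²·K).
τ = C / λ = 2.60×10^8 / 15.93 = 1.63×10^7 s.
Fraction reached: 1 − e^(−t/τ) = 0.65 ⇒ t = −τ ln(1 − 0.65) = τ × 1.05.
t = 1.71×10^7 s = 198 days.

198 days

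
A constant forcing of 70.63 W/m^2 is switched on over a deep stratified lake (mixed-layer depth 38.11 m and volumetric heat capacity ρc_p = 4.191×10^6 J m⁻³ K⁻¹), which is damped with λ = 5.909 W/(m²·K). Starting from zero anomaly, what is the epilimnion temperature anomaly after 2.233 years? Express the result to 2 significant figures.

Areal heat capacity C = ρc_p × D = 4.191×10^6 × 38.11 = 1.60×10^8 J m⁻² K⁻¹.
τ = C / λ = 1.60×10^8 / 5.909 = 2.70×10^7 s.
Equilibrium anomaly ΔT_eq = F / λ = 70.63 / 5.909 = 12.0 K.
t = 2.233 years = 7.05×10^7 s, so t/τ = 2.61.
ΔT(t) = ΔT_eq (1 − e^(−t/τ)) = 12.0 × (1 − e^−2.61) = 11.1 K.

11 K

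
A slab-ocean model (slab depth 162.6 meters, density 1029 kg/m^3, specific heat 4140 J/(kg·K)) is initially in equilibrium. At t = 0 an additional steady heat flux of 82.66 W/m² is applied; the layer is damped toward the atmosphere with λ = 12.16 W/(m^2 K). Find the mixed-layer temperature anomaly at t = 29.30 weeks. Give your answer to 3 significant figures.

1.82 K

Areal heat capacity C = ρ c_p D = 1029 × 4140 × 162.6 = 6.93×10^8 J m⁻² K⁻¹.
τ = C / λ = 6.93×10^8 / 12.16 = 5.70×10^7 s.
Equilibrium anomaly ΔT_eq = F / λ = 82.66 / 12.16 = 6.80 K.
t = 29.30 weeks = 1.77×10^7 s, so t/τ = 0.311.
ΔT(t) = ΔT_eq (1 − e^(−t/τ)) = 6.80 × (1 − e^−0.311) = 1.82 K.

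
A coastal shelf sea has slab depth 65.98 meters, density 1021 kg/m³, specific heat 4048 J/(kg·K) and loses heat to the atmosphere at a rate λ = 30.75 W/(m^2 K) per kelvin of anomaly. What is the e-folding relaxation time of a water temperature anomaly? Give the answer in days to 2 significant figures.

Areal heat capacity C = ρ c_p D = 1021 × 4048 × 65.98 = 2.73×10^8 J/(m^2 K).
Relaxation time τ = C / λ = 2.73×10^8 / 30.75 = 8.87×10^6 s.
In days: 8.87×10^6 s / (86400 s/day) = 103 days.

100 days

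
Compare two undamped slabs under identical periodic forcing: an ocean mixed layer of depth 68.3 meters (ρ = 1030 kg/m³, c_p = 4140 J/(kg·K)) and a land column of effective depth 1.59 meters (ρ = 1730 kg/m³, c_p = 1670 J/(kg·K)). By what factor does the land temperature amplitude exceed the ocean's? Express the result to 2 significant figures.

63

C_ocean = 1030 × 4140 × 68.3 = 2.91×10^8 J/(m²·K).
C_land = 1730 × 1670 × 1.59 = 4.59×10^6 J/(m²·K).
Undamped amplitude ∝ 1/C, so A_land/A_ocean = C_ocean/C_land = 63.4.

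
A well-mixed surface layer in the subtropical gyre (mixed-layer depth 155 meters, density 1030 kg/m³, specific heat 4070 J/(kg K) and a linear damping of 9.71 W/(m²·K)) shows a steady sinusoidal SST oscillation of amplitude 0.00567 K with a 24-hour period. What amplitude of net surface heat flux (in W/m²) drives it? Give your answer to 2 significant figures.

270

Areal heat capacity C = ρ c_p D = 1030 × 4070 × 155 = 6.50×10^8 J/(m²·K).
ω = 2π / 86400 s = 7.27×10^-5 s⁻¹.
√((Cω)² + λ²) = √((47300)² + 9.71²) = 47300 W/(m²·K).
F₀ = A × √((Cω)²+λ²) = 0.00567 × 47300 = 268 W/m².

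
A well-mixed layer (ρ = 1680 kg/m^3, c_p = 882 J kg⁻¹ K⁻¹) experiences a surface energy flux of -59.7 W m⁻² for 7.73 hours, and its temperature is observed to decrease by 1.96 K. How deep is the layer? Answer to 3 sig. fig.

Heat input Q = F Δt = -59.7 × 27800 s = -1.66×10^6 J/m².
Required areal heat capacity C = Q / ΔT = 8.48×10^5 J/(m²·K).
Depth D = C / (ρ c_p) = 8.48×10^5 / (1680 × 882) = 0.572 m.

0.572 m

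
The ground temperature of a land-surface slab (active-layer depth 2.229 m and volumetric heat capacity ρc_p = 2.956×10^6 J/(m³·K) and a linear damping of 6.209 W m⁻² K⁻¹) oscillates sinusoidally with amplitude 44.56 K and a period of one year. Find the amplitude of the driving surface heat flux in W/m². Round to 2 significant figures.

280

Areal heat capacity C = ρc_p × D = 2.956×10^6 × 2.229 = 6.59×10^6 J m⁻² K⁻¹.
ω = 2π / 3.15×10^7 s = 1.99×10^-7 s⁻¹.
√((Cω)² + λ²) = √((1.31)² + 6.209²) = 6.35 W/(m²·K).
F₀ = A × √((Cω)²+λ²) = 44.56 × 6.35 = 283 W/m².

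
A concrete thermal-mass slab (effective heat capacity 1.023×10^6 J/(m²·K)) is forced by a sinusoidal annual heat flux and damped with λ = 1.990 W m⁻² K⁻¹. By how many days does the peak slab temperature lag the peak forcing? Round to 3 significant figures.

Areal heat capacity C = 1.023×10^6 J/(m²·K) (given).
ω = 2π / 3.15×10^7 s = 1.99×10^-7 s⁻¹.
Phase lag φ = arctan(Cω/λ) = arctan(0.204/1.990) = 0.102 rad.
Time lag = φ / ω = 0.102 / 1.99×10^-7 = 5.12×10^5 s = 5.93 days.

5.93 days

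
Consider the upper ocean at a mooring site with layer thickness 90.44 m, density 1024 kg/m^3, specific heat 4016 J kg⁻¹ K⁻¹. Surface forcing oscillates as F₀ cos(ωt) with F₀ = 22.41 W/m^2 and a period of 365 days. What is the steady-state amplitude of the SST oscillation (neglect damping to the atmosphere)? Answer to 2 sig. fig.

0.30 K

Areal heat capacity C = ρ c_p D = 1024 × 4016 × 90.44 = 3.72×10^8 J/(m²·K).
Angular frequency ω = 2π / T = 2π / 3.15×10^7 s = 1.99×10^-7 s⁻¹.
Cω = 3.72×10^8 × 1.99×10^-7 = 74.1 W/(m²·K).
Amplitude A = F₀ / (Cω) = 22.41 / 74.1 = 0.302 K.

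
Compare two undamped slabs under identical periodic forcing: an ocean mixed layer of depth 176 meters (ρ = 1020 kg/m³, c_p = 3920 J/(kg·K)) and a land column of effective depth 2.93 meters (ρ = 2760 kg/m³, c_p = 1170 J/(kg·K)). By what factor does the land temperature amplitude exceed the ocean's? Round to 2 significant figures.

74

C_ocean = 1020 × 3920 × 176 = 7.04×10^8 J/(m²·K).
C_land = 2760 × 1170 × 2.93 = 9.46×10^6 J/(m²·K).
Undamped amplitude ∝ 1/C, so A_land/A_ocean = C_ocean/C_land = 74.4.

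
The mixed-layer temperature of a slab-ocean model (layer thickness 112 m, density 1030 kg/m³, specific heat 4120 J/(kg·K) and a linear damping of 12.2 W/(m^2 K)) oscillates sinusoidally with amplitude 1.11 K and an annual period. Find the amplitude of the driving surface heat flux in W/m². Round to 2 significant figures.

110

Areal heat capacity C = ρ c_p D = 1030 × 4120 × 112 = 4.75×10^8 J/(m²·K).
ω = 2π / 3.15×10^7 s = 1.99×10^-7 s⁻¹.
√((Cω)² + λ²) = √((94.7)² + 12.2²) = 95.5 W/(m²·K).
F₀ = A × √((Cω)²+λ²) = 1.11 × 95.5 = 106 W/m².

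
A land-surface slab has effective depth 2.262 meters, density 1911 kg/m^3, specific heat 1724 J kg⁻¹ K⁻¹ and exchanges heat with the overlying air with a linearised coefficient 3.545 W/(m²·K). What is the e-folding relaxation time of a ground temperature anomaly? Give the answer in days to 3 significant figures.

24.3 days

Areal heat capacity C = ρ c_p D = 1911 × 1724 × 2.262 = 7.45×10^6 J/(m²·K).
Relaxation time τ = C / λ = 7.45×10^6 / 3.545 = 2.10×10^6 s.
In days: 2.10×10^6 s / (86400 s/day) = 24.3 days.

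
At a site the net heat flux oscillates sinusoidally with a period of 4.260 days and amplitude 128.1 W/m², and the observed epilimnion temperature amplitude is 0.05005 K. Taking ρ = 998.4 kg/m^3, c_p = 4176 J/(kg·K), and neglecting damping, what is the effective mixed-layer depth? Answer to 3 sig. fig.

36.0 m

ω = 2π / 3.68×10^5 s = 1.71×10^-5 s⁻¹.
Required C = F₀ / (A ω) = 128.1 / (0.05005 × 1.71×10^-5) = 1.50×10^8 J/(m²·K).
D = C / (ρ c_p) = 1.50×10^8 / (998.4 × 4176) = 36.0 m.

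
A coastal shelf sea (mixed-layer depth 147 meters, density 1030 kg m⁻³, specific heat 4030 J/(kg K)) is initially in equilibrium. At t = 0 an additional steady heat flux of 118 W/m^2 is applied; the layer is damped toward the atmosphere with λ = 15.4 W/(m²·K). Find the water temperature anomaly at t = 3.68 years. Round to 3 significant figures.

Areal heat capacity C = ρ c_p D = 1030 × 4030 × 147 = 6.10×10^8 J/(m²·K).
τ = C / λ = 6.10×10^8 / 15.4 = 3.96×10^7 s.
Equilibrium anomaly ΔT_eq = F / λ = 118 / 15.4 = 7.66 K.
t = 3.68 years = 1.16×10^8 s, so t/τ = 2.93.
ΔT(t) = ΔT_eq (1 − e^(−t/τ)) = 7.66 × (1 − e^−2.93) = 7.25 K.

7.25 K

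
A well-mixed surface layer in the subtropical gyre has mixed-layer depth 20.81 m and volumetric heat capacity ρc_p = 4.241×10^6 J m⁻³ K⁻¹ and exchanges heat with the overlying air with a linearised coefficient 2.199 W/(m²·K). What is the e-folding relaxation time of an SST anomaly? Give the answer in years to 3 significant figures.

1.27 years

Areal heat capacity C = ρc_p × D = 4.241×10^6 × 20.81 = 8.83×10^7 J/(m^2 K).
Relaxation time τ = C / λ = 8.83×10^7 / 2.199 = 4.01×10^7 s.
In years: 4.01×10^7 s / (3.156×10^7 s/year) = 1.27 years.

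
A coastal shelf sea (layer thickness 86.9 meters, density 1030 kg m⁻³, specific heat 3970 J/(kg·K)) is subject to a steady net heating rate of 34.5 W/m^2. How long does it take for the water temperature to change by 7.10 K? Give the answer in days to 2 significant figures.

Areal heat capacity C = ρ c_p D = 1030 × 3970 × 86.9 = 3.55×10^8 J m⁻² K⁻¹.
Time required: Δt = C ΔT / F = 3.55×10^8 × 7.10 / 34.5 = 7.31×10^7 s.
In days: 7.31×10^7 s / (86400 s/day) = 846 days.

850 days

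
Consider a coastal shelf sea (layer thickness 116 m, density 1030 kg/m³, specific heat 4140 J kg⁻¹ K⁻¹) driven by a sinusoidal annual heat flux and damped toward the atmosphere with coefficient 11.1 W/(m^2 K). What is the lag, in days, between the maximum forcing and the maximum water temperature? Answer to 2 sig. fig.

85 days

Areal heat capacity C = ρ c_p D = 1030 × 4140 × 116 = 4.95×10^8 J/(m^2 K).
ω = 2π / 3.15×10^7 s = 1.99×10^-7 s⁻¹.
Phase lag φ = arctan(Cω/λ) = arctan(98.6/11.1) = 1.46 rad.
Time lag = φ / ω = 1.46 / 1.99×10^-7 = 7.32×10^6 s = 84.7 days.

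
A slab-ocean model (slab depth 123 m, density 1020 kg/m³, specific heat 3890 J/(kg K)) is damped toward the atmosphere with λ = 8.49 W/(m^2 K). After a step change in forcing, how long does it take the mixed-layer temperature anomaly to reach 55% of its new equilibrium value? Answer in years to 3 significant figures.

1.45 years

Areal heat capacity C = ρ c_p D = 1020 × 3890 × 123 = 4.88×10^8 J/(m²·K).
τ = C / λ = 4.88×10^8 / 8.49 = 5.75×10^7 s.
Fraction reached: 1 − e^(−t/τ) = 0.55 ⇒ t = −τ ln(1 − 0.55) = τ × 0.799.
t = 4.59×10^7 s = 1.45 years.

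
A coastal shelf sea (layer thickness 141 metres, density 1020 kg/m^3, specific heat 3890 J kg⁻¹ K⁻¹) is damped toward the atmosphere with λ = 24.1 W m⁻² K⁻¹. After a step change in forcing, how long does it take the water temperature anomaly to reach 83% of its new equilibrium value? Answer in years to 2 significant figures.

1.3 years

Areal heat capacity C = ρ c_p D = 1020 × 3890 × 141 = 5.59×10^8 J/(m^2 K).
τ = C / λ = 5.59×10^8 / 24.1 = 2.32×10^7 s.
Fraction reached: 1 − e^(−t/τ) = 0.83 ⇒ t = −τ ln(1 − 0.83) = τ × 1.77.
t = 4.11×10^7 s = 1.30 years.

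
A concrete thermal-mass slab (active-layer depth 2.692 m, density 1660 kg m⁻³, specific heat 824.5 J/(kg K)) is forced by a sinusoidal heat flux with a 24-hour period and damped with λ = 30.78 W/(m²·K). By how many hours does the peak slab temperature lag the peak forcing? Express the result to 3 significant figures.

5.56 hours

Areal heat capacity C = ρ c_p D = 1660 × 824.5 × 2.692 = 3.68×10^6 J/(m^2 K).
ω = 2π / 86400 s = 7.27×10^-5 s⁻¹.
Phase lag φ = arctan(Cω/λ) = arctan(268/30.78) = 1.46 rad.
Time lag = φ / ω = 1.46 / 7.27×10^-5 = 20000 s = 5.56 hours.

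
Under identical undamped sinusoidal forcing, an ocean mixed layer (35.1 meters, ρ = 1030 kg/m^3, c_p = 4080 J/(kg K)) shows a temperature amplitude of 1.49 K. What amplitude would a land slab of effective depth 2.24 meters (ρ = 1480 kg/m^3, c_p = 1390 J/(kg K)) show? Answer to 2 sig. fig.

48 K

C_ocean = 1.48×10^8 J/(m²·K); C_land = 4.61×10^6 J/(m²·K).
A ∝ 1/C ⇒ A_land = A_ocean × C_ocean/C_land = 1.49 × 32.0 = 47.7 K.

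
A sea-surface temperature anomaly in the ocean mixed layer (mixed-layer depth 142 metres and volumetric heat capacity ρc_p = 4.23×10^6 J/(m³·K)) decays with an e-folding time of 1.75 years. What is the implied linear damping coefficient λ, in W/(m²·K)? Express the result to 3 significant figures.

Areal heat capacity C = ρc_p × D = 4.23×10^6 × 142 = 6.01×10^8 J/(m²·K).
τ = 1.75 years = 5.52×10^7 s.
λ = C / τ = 6.01×10^8 / 5.52×10^7 = 10.9 W/(m²·K).

10.9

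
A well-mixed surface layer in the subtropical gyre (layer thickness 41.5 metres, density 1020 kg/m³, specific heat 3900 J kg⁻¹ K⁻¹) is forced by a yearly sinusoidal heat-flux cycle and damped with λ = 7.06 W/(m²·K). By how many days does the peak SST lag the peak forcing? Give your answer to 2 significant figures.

Areal heat capacity C = ρ c_p D = 1020 × 3900 × 41.5 = 1.65×10^8 J/(m^2 K).
ω = 2π / 3.15×10^7 s = 1.99×10^-7 s⁻¹.
Phase lag φ = arctan(Cω/λ) = arctan(32.9/7.06) = 1.36 rad.
Time lag = φ / ω = 1.36 / 1.99×10^-7 = 6.82×10^6 s = 79.0 days.

79 days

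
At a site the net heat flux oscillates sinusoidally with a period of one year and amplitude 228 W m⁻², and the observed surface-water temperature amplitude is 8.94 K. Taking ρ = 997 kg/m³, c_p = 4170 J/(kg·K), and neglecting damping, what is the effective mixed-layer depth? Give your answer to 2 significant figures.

ω = 2π / 3.15×10^7 s = 1.99×10^-7 s⁻¹.
Required C = F₀ / (A ω) = 228 / (8.94 × 1.99×10^-7) = 1.28×10^8 J/(m²·K).
D = C / (ρ c_p) = 1.28×10^8 / (997 × 4170) = 30.8 m.

31 m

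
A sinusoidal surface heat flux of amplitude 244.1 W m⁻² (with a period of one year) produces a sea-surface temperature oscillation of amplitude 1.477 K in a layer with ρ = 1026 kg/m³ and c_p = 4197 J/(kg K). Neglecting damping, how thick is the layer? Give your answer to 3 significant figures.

193 m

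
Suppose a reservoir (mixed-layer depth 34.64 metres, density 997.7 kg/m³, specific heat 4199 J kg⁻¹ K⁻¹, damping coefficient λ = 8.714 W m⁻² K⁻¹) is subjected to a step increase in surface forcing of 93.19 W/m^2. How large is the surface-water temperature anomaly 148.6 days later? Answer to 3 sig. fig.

Areal heat capacity C = ρ c_p D = 997.7 × 4199 × 34.64 = 1.45×10^8 J m⁻² K⁻¹.
τ = C / λ = 1.45×10^8 / 8.714 = 1.67×10^7 s.
Equilibrium anomaly ΔT_eq = F / λ = 93.19 / 8.714 = 10.7 K.
t = 148.6 days = 1.28×10^7 s, so t/τ = 0.771.
ΔT(t) = ΔT_eq (1 − e^(−t/τ)) = 10.7 × (1 − e^−0.771) = 5.75 K.

5.75 K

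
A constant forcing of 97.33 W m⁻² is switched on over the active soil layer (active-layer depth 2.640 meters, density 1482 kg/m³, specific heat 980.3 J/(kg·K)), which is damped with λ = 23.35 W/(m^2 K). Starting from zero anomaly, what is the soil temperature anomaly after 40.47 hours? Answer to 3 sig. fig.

2.45 K

Areal heat capacity C = ρ c_p D = 1482 × 980.3 × 2.640 = 3.84×10^6 J/(m²·K).
τ = C / λ = 3.84×10^6 / 23.35 = 1.64×10^5 s.
Equilibrium anomaly ΔT_eq = F / λ = 97.33 / 23.35 = 4.17 K.
t = 40.47 hours = 1.46×10^5 s, so t/τ = 0.887.
ΔT(t) = ΔT_eq (1 − e^(−t/τ)) = 4.17 × (1 − e^−0.887) = 2.45 K.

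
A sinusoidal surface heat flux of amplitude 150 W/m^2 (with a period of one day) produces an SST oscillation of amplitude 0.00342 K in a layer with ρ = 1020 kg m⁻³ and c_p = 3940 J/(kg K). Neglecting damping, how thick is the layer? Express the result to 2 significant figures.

ω = 2π / 86400 s = 7.27×10^-5 s⁻¹.
Required C = F₀ / (A ω) = 150 / (0.00342 × 7.27×10^-5) = 6.03×10^8 J/(m²·K).
D = C / (ρ c_p) = 6.03×10^8 / (1020 × 3940) = 150 m.

150 m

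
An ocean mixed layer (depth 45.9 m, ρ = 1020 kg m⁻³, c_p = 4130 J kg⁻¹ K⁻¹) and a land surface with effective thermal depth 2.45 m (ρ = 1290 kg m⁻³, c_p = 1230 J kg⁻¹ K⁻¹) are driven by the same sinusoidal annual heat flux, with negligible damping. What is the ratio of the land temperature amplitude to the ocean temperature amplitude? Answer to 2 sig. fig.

50

C_ocean = 1020 × 4130 × 45.9 = 1.93×10^8 J/(m²·K).
C_land = 1290 × 1230 × 2.45 = 3.89×10^6 J/(m²·K).
Undamped amplitude ∝ 1/C, so A_land/A_ocean = C_ocean/C_land = 49.7.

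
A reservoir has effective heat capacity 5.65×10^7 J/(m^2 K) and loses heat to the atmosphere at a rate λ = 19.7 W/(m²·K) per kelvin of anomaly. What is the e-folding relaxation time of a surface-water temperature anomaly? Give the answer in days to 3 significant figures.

33.2 days

Areal heat capacity C = 5.65×10^7 J/(m^2 K) (given).
Relaxation time τ = C / λ = 5.65×10^7 / 19.7 = 2.87×10^6 s.
In days: 2.87×10^6 s / (86400 s/day) = 33.2 days.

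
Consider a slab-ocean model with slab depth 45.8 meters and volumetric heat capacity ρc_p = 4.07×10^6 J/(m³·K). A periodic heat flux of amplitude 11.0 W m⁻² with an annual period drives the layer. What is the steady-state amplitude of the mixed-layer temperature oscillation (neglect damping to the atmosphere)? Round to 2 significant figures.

0.30 K

Areal heat capacity C = ρc_p × D = 4.07×10^6 × 45.8 = 1.86×10^8 J/(m²·K).
Angular frequency ω = 2π / T = 2π / 3.15×10^7 s = 1.99×10^-7 s⁻¹.
Cω = 1.86×10^8 × 1.99×10^-7 = 37.1 W/(m²·K).
Amplitude A = F₀ / (Cω) = 11.0 / 37.1 = 0.296 K.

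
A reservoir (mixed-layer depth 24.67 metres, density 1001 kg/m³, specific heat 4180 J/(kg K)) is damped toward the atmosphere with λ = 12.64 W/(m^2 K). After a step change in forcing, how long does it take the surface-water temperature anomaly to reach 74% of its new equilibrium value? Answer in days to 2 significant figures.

130 days

Areal heat capacity C = ρ c_p D = 1001 × 4180 × 24.67 = 1.03×10^8 J m⁻² K⁻¹.
τ = C / λ = 1.03×10^8 / 12.64 = 8.17×10^6 s.
Fraction reached: 1 − e^(−t/τ) = 0.74 ⇒ t = −τ ln(1 − 0.74) = τ × 1.35.
t = 1.10×10^7 s = 127 days.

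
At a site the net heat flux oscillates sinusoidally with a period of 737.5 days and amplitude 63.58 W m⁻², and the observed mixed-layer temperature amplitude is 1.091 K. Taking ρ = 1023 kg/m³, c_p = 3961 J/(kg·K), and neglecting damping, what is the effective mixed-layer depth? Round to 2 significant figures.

150 m

ω = 2π / 6.37×10^7 s = 9.86×10^-8 s⁻¹.
Required C = F₀ / (A ω) = 63.58 / (1.091 × 9.86×10^-8) = 5.91×10^8 J/(m²·K).
D = C / (ρ c_p) = 5.91×10^8 / (1023 × 3961) = 146 m.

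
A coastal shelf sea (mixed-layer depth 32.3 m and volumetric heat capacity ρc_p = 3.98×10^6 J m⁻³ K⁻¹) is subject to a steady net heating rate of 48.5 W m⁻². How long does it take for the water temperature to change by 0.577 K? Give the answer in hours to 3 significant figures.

425 hours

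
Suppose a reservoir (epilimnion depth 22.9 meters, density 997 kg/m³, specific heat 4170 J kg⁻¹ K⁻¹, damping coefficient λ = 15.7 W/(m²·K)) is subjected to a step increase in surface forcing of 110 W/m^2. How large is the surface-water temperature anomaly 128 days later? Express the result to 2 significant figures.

5.9 K

Areal heat capacity C = ρ c_p D = 997 × 4170 × 22.9 = 9.52×10^7 J/(m^2 K).
τ = C / λ = 9.52×10^7 / 15.7 = 6.06×10^6 s.
Equilibrium anomaly ΔT_eq = F / λ = 110 / 15.7 = 7.01 K.
t = 128 days = 1.11×10^7 s, so t/τ = 1.82.
ΔT(t) = ΔT_eq (1 − e^(−t/τ)) = 7.01 × (1 − e^−1.82) = 5.88 K.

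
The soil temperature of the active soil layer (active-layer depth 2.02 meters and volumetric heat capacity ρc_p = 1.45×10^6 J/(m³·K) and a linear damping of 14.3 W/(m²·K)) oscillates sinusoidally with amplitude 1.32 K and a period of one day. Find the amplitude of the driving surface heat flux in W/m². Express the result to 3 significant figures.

Areal heat capacity C = ρc_p × D = 1.45×10^6 × 2.02 = 2.93×10^6 J/(m²·K).
ω = 2π / 86400 s = 7.27×10^-5 s⁻¹.
√((Cω)² + λ²) = √((213)² + 14.3²) = 213 W/(m²·K).
F₀ = A × √((Cω)²+λ²) = 1.32 × 213 = 282 W/m².

282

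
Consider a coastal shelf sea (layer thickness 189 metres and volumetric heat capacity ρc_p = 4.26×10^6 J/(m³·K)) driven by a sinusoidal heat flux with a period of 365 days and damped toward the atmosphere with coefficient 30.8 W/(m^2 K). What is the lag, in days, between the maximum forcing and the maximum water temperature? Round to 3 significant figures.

Areal heat capacity C = ρc_p × D = 4.26×10^6 × 189 = 8.05×10^8 J m⁻² K⁻¹.
ω = 2π / 3.15×10^7 s = 1.99×10^-7 s⁻¹.
Phase lag φ = arctan(Cω/λ) = arctan(160/30.8) = 1.38 rad.
Time lag = φ / ω = 1.38 / 1.99×10^-7 = 6.93×10^6 s = 80.2 days.

80.2 days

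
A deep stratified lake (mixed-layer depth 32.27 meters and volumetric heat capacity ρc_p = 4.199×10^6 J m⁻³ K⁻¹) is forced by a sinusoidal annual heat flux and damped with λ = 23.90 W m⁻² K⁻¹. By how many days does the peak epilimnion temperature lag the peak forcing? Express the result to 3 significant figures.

49.2 days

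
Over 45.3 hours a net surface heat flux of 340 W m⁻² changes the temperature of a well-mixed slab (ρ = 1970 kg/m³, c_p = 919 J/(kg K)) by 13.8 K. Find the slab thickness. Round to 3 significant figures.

2.22 m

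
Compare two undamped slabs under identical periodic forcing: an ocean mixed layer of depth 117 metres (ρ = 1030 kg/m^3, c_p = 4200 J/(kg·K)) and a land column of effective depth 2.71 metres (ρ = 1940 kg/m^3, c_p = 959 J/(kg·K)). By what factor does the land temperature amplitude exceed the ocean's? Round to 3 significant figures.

C_ocean = 1030 × 4200 × 117 = 5.06×10^8 J/(m²·K).
C_land = 1940 × 959 × 2.71 = 5.04×10^6 J/(m²·K).
Undamped amplitude ∝ 1/C, so A_land/A_ocean = C_ocean/C_land = 100.

100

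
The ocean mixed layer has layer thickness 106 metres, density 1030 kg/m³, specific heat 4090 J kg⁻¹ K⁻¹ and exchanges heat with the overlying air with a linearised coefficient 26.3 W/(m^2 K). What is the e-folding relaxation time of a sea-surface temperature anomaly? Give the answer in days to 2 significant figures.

Areal heat capacity C = ρ c_p D = 1030 × 4090 × 106 = 4.47×10^8 J m⁻² K⁻¹.
Relaxation time τ = C / λ = 4.47×10^8 / 26.3 = 1.70×10^7 s.
In days: 1.70×10^7 s / (86400 s/day) = 197 days.

200 days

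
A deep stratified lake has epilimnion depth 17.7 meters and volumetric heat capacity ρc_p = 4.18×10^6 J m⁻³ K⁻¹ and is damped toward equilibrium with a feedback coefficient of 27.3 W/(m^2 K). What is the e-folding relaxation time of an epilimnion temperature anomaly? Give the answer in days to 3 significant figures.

Areal heat capacity C = ρc_p × D = 4.18×10^6 × 17.7 = 7.40×10^7 J m⁻² K⁻¹.
Relaxation time τ = C / λ = 7.40×10^7 / 27.3 = 2.71×10^6 s.
In days: 2.71×10^6 s / (86400 s/day) = 31.4 days.

31.4 days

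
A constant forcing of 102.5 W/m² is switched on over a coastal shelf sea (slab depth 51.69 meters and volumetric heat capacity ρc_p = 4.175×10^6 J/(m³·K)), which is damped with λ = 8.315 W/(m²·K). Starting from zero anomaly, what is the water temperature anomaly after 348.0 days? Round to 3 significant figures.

Areal heat capacity C = ρc_p × D = 4.175×10^6 × 51.69 = 2.16×10^8 J/(m²·K).
τ = C / λ = 2.16×10^8 / 8.315 = 2.60×10^7 s.
Equilibrium anomaly ΔT_eq = F / λ = 102.5 / 8.315 = 12.3 K.
t = 348.0 days = 3.01×10^7 s, so t/τ = 1.16.
ΔT(t) = ΔT_eq (1 − e^(−t/τ)) = 12.3 × (1 − e^−1.16) = 8.46 K.

8.46 K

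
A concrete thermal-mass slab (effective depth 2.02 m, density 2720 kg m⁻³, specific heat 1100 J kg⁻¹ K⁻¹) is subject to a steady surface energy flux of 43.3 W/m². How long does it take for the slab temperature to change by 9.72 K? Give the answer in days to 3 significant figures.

15.7 days

Areal heat capacity C = ρ c_p D = 2720 × 1100 × 2.02 = 6.04×10^6 J m⁻² K⁻¹.
Time required: Δt = C ΔT / F = 6.04×10^6 × 9.72 / 43.3 = 1.36×10^6 s.
In days: 1.36×10^6 s / (86400 s/day) = 15.7 days.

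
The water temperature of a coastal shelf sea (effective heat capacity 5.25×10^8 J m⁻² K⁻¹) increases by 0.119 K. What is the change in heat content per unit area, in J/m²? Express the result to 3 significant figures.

6.25×10^7

Areal heat capacity C = 5.25×10^8 J m⁻² K⁻¹ (given).
ΔQ = C ΔT = 5.25×10^8 × 0.119 = 6.25×10^7 J/m².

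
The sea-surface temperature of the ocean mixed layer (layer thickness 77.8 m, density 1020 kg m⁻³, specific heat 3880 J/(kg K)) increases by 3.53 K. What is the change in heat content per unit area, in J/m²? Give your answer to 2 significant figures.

Areal heat capacity C = ρ c_p D = 1020 × 3880 × 77.8 = 3.08×10^8 J m⁻² K⁻¹.
ΔQ = C ΔT = 3.08×10^8 × 3.53 = 1.09×10^9 J/m².

1.1×10^9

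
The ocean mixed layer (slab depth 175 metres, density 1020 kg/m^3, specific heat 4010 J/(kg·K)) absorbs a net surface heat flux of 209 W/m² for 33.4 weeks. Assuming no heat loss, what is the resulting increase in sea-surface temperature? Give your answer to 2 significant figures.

5.9 K

Areal heat capacity C = ρ c_p D = 1020 × 4010 × 175 = 7.16×10^8 J/(m^2 K).
Net heat input Q = F Δt = 209 × (33.4 weeks × 6.048×10^5 s/week) = 4.22×10^9 J/m².
ΔT = Q / C = 4.22×10^9 / 7.16×10^8 = 5.90 K.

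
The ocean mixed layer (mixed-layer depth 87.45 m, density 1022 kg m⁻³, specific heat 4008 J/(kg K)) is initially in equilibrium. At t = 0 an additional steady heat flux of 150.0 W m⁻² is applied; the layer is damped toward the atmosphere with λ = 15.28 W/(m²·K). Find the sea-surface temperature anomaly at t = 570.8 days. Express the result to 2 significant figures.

Areal heat capacity C = ρ c_p D = 1022 × 4008 × 87.45 = 3.58×10^8 J m⁻² K⁻¹.
τ = C / λ = 3.58×10^8 / 15.28 = 2.34×10^7 s.
Equilibrium anomaly ΔT_eq = F / λ = 150.0 / 15.28 = 9.82 K.
t = 570.8 days = 4.93×10^7 s, so t/τ = 2.10.
ΔT(t) = ΔT_eq (1 − e^(−t/τ)) = 9.82 × (1 − e^−2.10) = 8.62 K.

8.6 K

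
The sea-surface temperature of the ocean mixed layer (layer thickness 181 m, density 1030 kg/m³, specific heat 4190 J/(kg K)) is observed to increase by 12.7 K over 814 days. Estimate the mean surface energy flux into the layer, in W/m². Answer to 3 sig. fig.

141

Areal heat capacity C = ρ c_p D = 1030 × 4190 × 181 = 7.81×10^8 J/(m^2 K).
Required heat per unit area: Q = C ΔT = 7.81×10^8 × 12.7 = 9.92×10^9 J/m².
Flux F = Q / Δt = 9.92×10^9 / 7.03×10^7 s = 141 W/m².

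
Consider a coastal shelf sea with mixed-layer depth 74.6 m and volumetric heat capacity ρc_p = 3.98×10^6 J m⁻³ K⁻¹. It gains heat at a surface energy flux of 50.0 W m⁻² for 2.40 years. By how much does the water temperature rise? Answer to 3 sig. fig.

12.8 K

Areal heat capacity C = ρc_p × D = 3.98×10^6 × 74.6 = 2.97×10^8 J m⁻² K⁻¹.
Net heat input Q = F Δt = 50.0 × (2.40 years × 3.156×10^7 s/year) = 3.79×10^9 J/m².
ΔT = Q / C = 3.79×10^9 / 2.97×10^8 = 12.8 K.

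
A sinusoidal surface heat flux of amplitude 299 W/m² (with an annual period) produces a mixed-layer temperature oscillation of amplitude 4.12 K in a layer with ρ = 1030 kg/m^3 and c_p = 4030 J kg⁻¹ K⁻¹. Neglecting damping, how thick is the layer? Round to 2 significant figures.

ω = 2π / 3.15×10^7 s = 1.99×10^-7 s⁻¹.
Required C = F₀ / (A ω) = 299 / (4.12 × 1.99×10^-7) = 3.64×10^8 J/(m²·K).
D = C / (ρ c_p) = 3.64×10^8 / (1030 × 4030) = 87.8 m.

88 m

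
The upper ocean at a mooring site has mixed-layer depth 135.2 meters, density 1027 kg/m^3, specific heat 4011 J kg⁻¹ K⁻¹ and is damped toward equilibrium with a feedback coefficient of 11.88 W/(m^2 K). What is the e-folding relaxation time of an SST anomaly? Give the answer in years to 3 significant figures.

1.49 years

Areal heat capacity C = ρ c_p D = 1027 × 4011 × 135.2 = 5.57×10^8 J m⁻² K⁻¹.
Relaxation time τ = C / λ = 5.57×10^8 / 11.88 = 4.69×10^7 s.
In years: 4.69×10^7 s / (3.156×10^7 s/year) = 1.49 years.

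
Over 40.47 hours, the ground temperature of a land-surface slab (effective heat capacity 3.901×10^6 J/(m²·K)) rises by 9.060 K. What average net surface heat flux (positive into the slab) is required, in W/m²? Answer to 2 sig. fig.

Areal heat capacity C = 3.901×10^6 J/(m²·K) (given).
Required heat per unit area: Q = C ΔT = 3.90×10^6 × 9.060 = 3.53×10^7 J/m².
Flux F = Q / Δt = 3.53×10^7 / 1.46×10^5 s = 243 W/m².

240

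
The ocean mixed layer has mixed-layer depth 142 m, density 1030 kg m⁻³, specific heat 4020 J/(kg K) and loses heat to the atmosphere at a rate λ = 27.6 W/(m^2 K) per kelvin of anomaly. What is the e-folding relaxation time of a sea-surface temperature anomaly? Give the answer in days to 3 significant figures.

Areal heat capacity C = ρ c_p D = 1030 × 4020 × 142 = 5.88×10^8 J/(m^2 K).
Relaxation time τ = C / λ = 5.88×10^8 / 27.6 = 2.13×10^7 s.
In days: 2.13×10^7 s / (86400 s/day) = 247 days.

247 days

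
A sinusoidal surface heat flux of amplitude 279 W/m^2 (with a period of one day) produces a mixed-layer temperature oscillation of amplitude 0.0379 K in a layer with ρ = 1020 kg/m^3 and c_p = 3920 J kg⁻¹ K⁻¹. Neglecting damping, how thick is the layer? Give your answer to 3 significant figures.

25.3 m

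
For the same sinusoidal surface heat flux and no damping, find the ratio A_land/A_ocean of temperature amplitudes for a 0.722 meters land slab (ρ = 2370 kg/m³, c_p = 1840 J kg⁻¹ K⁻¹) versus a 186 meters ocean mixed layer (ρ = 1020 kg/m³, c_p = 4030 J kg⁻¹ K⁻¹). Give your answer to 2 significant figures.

240

C_ocean = 1020 × 4030 × 186 = 7.65×10^8 J/(m²·K).
C_land = 2370 × 1840 × 0.722 = 3.15×10^6 J/(m²·K).
Undamped amplitude ∝ 1/C, so A_land/A_ocean = C_ocean/C_land = 243.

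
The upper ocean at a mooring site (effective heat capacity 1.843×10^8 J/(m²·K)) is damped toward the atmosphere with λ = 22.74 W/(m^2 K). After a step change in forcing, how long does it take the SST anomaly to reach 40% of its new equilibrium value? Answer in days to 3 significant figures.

Areal heat capacity C = 1.843×10^8 J/(m²·K) (given).
τ = C / λ = 1.84×10^8 / 22.74 = 8.10×10^6 s.
Fraction reached: 1 − e^(−t/τ) = 0.40 ⇒ t = −τ ln(1 − 0.40) = τ × 0.511.
t = 4.14×10^6 s = 47.9 days.

47.9 days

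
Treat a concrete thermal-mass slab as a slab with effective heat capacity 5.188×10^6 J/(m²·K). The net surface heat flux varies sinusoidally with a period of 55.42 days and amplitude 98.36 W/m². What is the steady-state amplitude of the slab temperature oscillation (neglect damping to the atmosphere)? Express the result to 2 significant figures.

Areal heat capacity C = 5.188×10^6 J/(m²·K) (given).
Angular frequency ω = 2π / T = 2π / 4.79×10^6 s = 1.31×10^-6 s⁻¹.
Cω = 5.19×10^6 × 1.31×10^-6 = 6.81 W/(m²·K).
Amplitude A = F₀ / (Cω) = 98.36 / 6.81 = 14.4 K.

14 K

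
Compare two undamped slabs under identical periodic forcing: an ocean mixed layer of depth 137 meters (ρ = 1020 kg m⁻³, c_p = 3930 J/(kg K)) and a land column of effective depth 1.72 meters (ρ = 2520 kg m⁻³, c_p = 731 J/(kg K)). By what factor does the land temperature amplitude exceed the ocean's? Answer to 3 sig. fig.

173

C_ocean = 1020 × 3930 × 137 = 5.49×10^8 J/(m²·K).
C_land = 2520 × 731 × 1.72 = 3.17×10^6 J/(m²·K).
Undamped amplitude ∝ 1/C, so A_land/A_ocean = C_ocean/C_land = 173.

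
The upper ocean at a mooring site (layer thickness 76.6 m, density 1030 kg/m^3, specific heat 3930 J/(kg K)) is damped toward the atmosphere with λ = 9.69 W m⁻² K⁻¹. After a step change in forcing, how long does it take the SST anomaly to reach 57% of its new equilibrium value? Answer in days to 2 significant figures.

310 days

Areal heat capacity C = ρ c_p D = 1030 × 3930 × 76.6 = 3.10×10^8 J m⁻² K⁻¹.
τ = C / λ = 3.10×10^8 / 9.69 = 3.20×10^7 s.
Fraction reached: 1 − e^(−t/τ) = 0.57 ⇒ t = −τ ln(1 − 0.57) = τ × 0.844.
t = 2.70×10^7 s = 313 days.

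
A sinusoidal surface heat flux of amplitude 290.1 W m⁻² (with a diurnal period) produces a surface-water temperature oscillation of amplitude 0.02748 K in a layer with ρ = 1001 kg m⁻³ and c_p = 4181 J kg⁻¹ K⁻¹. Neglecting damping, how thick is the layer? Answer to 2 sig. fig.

35 m

ω = 2π / 86400 s = 7.27×10^-5 s⁻¹.
Required C = F₀ / (A ω) = 290.1 / (0.02748 × 7.27×10^-5) = 1.45×10^8 J/(m²·K).
D = C / (ρ c_p) = 1.45×10^8 / (1001 × 4181) = 34.7 m.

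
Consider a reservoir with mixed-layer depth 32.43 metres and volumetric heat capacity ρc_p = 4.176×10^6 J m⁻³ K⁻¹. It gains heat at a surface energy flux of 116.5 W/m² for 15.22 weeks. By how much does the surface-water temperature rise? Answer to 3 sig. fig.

7.92 K

Areal heat capacity C = ρc_p × D = 4.176×10^6 × 32.43 = 1.35×10^8 J m⁻² K⁻¹.
Net heat input Q = F Δt = 116.5 × (15.22 weeks × 6.048×10^5 s/week) = 1.07×10^9 J/m².
ΔT = Q / C = 1.07×10^9 / 1.35×10^8 = 7.92 K.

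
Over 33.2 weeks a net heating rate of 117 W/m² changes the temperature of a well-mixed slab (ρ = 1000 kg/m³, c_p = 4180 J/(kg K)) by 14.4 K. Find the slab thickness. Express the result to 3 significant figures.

Heat input Q = F Δt = 117 × 2.01×10^7 s = 2.35×10^9 J/m².
Required areal heat capacity C = Q / ΔT = 1.63×10^8 J/(m²·K).
Depth D = C / (ρ c_p) = 1.63×10^8 / (1000 × 4180) = 39.0 m.

39.0 m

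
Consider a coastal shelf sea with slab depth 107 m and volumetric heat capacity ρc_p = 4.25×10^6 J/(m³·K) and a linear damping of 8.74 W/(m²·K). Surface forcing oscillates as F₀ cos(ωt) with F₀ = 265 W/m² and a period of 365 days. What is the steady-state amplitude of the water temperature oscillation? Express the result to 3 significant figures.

Areal heat capacity C = ρc_p × D = 4.25×10^6 × 107 = 4.55×10^8 J m⁻² K⁻¹.
Angular frequency ω = 2π / T = 2π / 3.15×10^7 s = 1.99×10^-7 s⁻¹.
√((Cω)² + λ²) = √((90.6)² + 8.74²) = 91.0 W/(m²·K).
Amplitude A = F₀ / √((Cω)²+λ²) = 265 / 91.0 = 2.91 K.

2.91 K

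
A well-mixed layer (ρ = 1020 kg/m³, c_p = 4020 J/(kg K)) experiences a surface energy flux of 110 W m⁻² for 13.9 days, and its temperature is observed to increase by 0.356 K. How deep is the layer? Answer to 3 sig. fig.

Heat input Q = F Δt = 110 × 1.20×10^6 s = 1.32×10^8 J/m².
Required areal heat capacity C = Q / ΔT = 3.71×10^8 J/(m²·K).
Depth D = C / (ρ c_p) = 3.71×10^8 / (1020 × 4020) = 90.5 m.

90.5 m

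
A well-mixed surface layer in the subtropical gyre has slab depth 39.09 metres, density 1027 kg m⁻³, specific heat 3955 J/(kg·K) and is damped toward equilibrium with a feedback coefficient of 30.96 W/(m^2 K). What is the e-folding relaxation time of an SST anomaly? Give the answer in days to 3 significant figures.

59.4 days

Areal heat capacity C = ρ c_p D = 1027 × 3955 × 39.09 = 1.59×10^8 J m⁻² K⁻¹.
Relaxation time τ = C / λ = 1.59×10^8 / 30.96 = 5.13×10^6 s.
In days: 5.13×10^6 s / (86400 s/day) = 59.4 days.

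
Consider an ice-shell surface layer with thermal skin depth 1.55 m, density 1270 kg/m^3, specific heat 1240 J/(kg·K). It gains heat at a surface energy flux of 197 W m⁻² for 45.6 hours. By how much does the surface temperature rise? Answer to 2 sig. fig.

13 K

Areal heat capacity C = ρ c_p D = 1270 × 1240 × 1.55 = 2.44×10^6 J/(m²·K).
Net heat input Q = F Δt = 197 × (45.6 hours × 3600 s/hour) = 3.23×10^7 J/m².
ΔT = Q / C = 3.23×10^7 / 2.44×10^6 = 13.2 K.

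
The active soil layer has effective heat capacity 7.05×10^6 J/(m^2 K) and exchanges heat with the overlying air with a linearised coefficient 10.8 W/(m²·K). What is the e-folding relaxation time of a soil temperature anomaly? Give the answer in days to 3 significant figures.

7.56 days

Areal heat capacity C = 7.05×10^6 J/(m^2 K) (given).
Relaxation time τ = C / λ = 7.05×10^6 / 10.8 = 6.53×10^5 s.
In days: 6.53×10^5 s / (86400 s/day) = 7.56 days.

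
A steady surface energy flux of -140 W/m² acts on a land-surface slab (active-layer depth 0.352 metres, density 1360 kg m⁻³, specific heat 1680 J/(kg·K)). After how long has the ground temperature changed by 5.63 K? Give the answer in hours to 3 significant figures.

8.98 hours

Areal heat capacity C = ρ c_p D = 1360 × 1680 × 0.352 = 8.04×10^5 J m⁻² K⁻¹.
Time required: Δt = C ΔT / F = 8.04×10^5 × -5.63 / -140 = 32300 s.
In hours: 32300 s / (3600 s/hour) = 8.98 hours.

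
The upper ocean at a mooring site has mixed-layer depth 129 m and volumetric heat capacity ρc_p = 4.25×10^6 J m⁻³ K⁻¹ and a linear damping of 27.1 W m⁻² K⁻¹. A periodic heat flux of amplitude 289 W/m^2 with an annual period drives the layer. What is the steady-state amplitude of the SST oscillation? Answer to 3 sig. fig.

2.57 K

Areal heat capacity C = ρc_p × D = 4.25×10^6 × 129 = 5.48×10^8 J m⁻² K⁻¹.
Angular frequency ω = 2π / T = 2π / 3.15×10^7 s = 1.99×10^-7 s⁻¹.
√((Cω)² + λ²) = √((109)² + 27.1²) = 113 W/(m²·K).
Amplitude A = F₀ / √((Cω)²+λ²) = 289 / 113 = 2.57 K.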